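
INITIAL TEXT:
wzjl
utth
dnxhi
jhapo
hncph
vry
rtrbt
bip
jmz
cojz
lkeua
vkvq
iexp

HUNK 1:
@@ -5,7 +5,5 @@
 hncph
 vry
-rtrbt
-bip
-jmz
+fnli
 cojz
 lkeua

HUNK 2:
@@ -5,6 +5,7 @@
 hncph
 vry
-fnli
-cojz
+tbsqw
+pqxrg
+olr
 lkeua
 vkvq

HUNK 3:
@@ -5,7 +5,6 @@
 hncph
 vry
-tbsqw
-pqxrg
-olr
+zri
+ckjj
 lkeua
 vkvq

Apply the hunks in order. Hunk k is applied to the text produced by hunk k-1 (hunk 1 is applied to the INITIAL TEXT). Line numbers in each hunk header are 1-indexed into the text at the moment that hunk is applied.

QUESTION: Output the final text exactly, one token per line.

Hunk 1: at line 5 remove [rtrbt,bip,jmz] add [fnli] -> 11 lines: wzjl utth dnxhi jhapo hncph vry fnli cojz lkeua vkvq iexp
Hunk 2: at line 5 remove [fnli,cojz] add [tbsqw,pqxrg,olr] -> 12 lines: wzjl utth dnxhi jhapo hncph vry tbsqw pqxrg olr lkeua vkvq iexp
Hunk 3: at line 5 remove [tbsqw,pqxrg,olr] add [zri,ckjj] -> 11 lines: wzjl utth dnxhi jhapo hncph vry zri ckjj lkeua vkvq iexp

Answer: wzjl
utth
dnxhi
jhapo
hncph
vry
zri
ckjj
lkeua
vkvq
iexp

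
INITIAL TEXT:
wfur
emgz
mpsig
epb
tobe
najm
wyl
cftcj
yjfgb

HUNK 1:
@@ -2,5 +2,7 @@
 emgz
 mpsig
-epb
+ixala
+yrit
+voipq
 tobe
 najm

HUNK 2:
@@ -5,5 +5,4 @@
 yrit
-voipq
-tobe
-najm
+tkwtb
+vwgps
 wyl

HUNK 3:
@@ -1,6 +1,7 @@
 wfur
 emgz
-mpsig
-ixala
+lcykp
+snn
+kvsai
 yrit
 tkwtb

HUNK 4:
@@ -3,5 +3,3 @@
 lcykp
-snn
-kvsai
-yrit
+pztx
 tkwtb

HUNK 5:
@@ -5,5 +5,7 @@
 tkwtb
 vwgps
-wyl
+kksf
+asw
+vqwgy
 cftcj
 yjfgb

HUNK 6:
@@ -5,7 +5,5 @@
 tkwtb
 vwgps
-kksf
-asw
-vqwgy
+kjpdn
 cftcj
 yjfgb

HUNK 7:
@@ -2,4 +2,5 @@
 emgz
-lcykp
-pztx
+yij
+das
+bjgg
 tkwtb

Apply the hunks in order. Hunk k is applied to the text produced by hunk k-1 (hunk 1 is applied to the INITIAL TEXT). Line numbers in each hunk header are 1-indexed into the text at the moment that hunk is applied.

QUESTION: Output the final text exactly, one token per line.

Hunk 1: at line 2 remove [epb] add [ixala,yrit,voipq] -> 11 lines: wfur emgz mpsig ixala yrit voipq tobe najm wyl cftcj yjfgb
Hunk 2: at line 5 remove [voipq,tobe,najm] add [tkwtb,vwgps] -> 10 lines: wfur emgz mpsig ixala yrit tkwtb vwgps wyl cftcj yjfgb
Hunk 3: at line 1 remove [mpsig,ixala] add [lcykp,snn,kvsai] -> 11 lines: wfur emgz lcykp snn kvsai yrit tkwtb vwgps wyl cftcj yjfgb
Hunk 4: at line 3 remove [snn,kvsai,yrit] add [pztx] -> 9 lines: wfur emgz lcykp pztx tkwtb vwgps wyl cftcj yjfgb
Hunk 5: at line 5 remove [wyl] add [kksf,asw,vqwgy] -> 11 lines: wfur emgz lcykp pztx tkwtb vwgps kksf asw vqwgy cftcj yjfgb
Hunk 6: at line 5 remove [kksf,asw,vqwgy] add [kjpdn] -> 9 lines: wfur emgz lcykp pztx tkwtb vwgps kjpdn cftcj yjfgb
Hunk 7: at line 2 remove [lcykp,pztx] add [yij,das,bjgg] -> 10 lines: wfur emgz yij das bjgg tkwtb vwgps kjpdn cftcj yjfgb

Answer: wfur
emgz
yij
das
bjgg
tkwtb
vwgps
kjpdn
cftcj
yjfgb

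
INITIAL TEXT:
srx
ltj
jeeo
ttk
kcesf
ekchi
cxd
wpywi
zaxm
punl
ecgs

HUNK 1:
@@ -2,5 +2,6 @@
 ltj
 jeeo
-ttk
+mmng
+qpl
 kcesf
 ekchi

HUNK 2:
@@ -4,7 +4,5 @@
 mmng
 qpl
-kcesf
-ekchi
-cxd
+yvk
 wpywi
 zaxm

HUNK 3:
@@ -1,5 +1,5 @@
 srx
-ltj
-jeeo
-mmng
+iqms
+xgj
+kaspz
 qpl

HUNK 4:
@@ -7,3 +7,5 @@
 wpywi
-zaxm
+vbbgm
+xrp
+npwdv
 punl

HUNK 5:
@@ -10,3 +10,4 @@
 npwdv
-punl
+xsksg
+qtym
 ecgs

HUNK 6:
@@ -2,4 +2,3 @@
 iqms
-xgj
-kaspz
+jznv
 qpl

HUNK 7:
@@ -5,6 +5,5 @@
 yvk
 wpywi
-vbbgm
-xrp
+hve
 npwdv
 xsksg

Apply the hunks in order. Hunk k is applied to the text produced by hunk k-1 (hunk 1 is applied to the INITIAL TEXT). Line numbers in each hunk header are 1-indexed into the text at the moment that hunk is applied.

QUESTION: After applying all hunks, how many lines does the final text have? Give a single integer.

Answer: 11

Derivation:
Hunk 1: at line 2 remove [ttk] add [mmng,qpl] -> 12 lines: srx ltj jeeo mmng qpl kcesf ekchi cxd wpywi zaxm punl ecgs
Hunk 2: at line 4 remove [kcesf,ekchi,cxd] add [yvk] -> 10 lines: srx ltj jeeo mmng qpl yvk wpywi zaxm punl ecgs
Hunk 3: at line 1 remove [ltj,jeeo,mmng] add [iqms,xgj,kaspz] -> 10 lines: srx iqms xgj kaspz qpl yvk wpywi zaxm punl ecgs
Hunk 4: at line 7 remove [zaxm] add [vbbgm,xrp,npwdv] -> 12 lines: srx iqms xgj kaspz qpl yvk wpywi vbbgm xrp npwdv punl ecgs
Hunk 5: at line 10 remove [punl] add [xsksg,qtym] -> 13 lines: srx iqms xgj kaspz qpl yvk wpywi vbbgm xrp npwdv xsksg qtym ecgs
Hunk 6: at line 2 remove [xgj,kaspz] add [jznv] -> 12 lines: srx iqms jznv qpl yvk wpywi vbbgm xrp npwdv xsksg qtym ecgs
Hunk 7: at line 5 remove [vbbgm,xrp] add [hve] -> 11 lines: srx iqms jznv qpl yvk wpywi hve npwdv xsksg qtym ecgs
Final line count: 11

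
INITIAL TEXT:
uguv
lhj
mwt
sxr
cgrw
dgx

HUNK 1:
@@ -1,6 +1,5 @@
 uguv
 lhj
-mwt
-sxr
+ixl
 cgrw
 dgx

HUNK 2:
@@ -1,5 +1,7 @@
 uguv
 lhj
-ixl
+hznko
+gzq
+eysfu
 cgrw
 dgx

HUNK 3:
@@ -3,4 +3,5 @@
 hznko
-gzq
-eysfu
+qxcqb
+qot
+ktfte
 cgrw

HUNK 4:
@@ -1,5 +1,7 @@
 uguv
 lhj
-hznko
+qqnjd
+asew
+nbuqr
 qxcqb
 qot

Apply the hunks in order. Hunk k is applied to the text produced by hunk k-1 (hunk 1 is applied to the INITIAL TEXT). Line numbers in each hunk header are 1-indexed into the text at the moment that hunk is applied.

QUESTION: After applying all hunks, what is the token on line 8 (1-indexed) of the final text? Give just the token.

Hunk 1: at line 1 remove [mwt,sxr] add [ixl] -> 5 lines: uguv lhj ixl cgrw dgx
Hunk 2: at line 1 remove [ixl] add [hznko,gzq,eysfu] -> 7 lines: uguv lhj hznko gzq eysfu cgrw dgx
Hunk 3: at line 3 remove [gzq,eysfu] add [qxcqb,qot,ktfte] -> 8 lines: uguv lhj hznko qxcqb qot ktfte cgrw dgx
Hunk 4: at line 1 remove [hznko] add [qqnjd,asew,nbuqr] -> 10 lines: uguv lhj qqnjd asew nbuqr qxcqb qot ktfte cgrw dgx
Final line 8: ktfte

Answer: ktfte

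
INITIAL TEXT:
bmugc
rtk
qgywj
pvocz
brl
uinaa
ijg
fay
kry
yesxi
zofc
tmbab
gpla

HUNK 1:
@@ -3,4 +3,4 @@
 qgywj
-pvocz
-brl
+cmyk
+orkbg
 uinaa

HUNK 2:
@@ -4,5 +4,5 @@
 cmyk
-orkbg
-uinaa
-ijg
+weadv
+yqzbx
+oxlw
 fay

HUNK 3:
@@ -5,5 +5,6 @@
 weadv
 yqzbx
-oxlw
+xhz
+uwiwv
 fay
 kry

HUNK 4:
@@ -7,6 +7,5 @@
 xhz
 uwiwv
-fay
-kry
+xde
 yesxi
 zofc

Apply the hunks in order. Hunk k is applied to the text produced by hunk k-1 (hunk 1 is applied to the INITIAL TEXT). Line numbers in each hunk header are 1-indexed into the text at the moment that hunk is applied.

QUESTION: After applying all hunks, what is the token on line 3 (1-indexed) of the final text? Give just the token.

Hunk 1: at line 3 remove [pvocz,brl] add [cmyk,orkbg] -> 13 lines: bmugc rtk qgywj cmyk orkbg uinaa ijg fay kry yesxi zofc tmbab gpla
Hunk 2: at line 4 remove [orkbg,uinaa,ijg] add [weadv,yqzbx,oxlw] -> 13 lines: bmugc rtk qgywj cmyk weadv yqzbx oxlw fay kry yesxi zofc tmbab gpla
Hunk 3: at line 5 remove [oxlw] add [xhz,uwiwv] -> 14 lines: bmugc rtk qgywj cmyk weadv yqzbx xhz uwiwv fay kry yesxi zofc tmbab gpla
Hunk 4: at line 7 remove [fay,kry] add [xde] -> 13 lines: bmugc rtk qgywj cmyk weadv yqzbx xhz uwiwv xde yesxi zofc tmbab gpla
Final line 3: qgywj

Answer: qgywj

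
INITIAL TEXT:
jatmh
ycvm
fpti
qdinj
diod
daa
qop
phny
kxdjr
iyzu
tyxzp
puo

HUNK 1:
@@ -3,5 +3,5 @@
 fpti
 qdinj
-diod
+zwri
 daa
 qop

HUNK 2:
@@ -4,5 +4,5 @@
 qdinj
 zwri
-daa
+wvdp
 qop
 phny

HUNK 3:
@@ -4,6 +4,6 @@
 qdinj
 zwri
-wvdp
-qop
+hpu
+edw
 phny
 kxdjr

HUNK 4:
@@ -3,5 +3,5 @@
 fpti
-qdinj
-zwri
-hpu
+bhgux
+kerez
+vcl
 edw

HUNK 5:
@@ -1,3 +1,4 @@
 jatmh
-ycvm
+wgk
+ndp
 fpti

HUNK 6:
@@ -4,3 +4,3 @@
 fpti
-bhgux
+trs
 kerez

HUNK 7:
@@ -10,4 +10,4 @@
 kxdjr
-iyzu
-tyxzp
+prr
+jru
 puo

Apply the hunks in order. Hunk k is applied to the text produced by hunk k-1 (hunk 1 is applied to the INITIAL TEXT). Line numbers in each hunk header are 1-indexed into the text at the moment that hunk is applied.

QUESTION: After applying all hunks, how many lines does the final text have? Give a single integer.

Answer: 13

Derivation:
Hunk 1: at line 3 remove [diod] add [zwri] -> 12 lines: jatmh ycvm fpti qdinj zwri daa qop phny kxdjr iyzu tyxzp puo
Hunk 2: at line 4 remove [daa] add [wvdp] -> 12 lines: jatmh ycvm fpti qdinj zwri wvdp qop phny kxdjr iyzu tyxzp puo
Hunk 3: at line 4 remove [wvdp,qop] add [hpu,edw] -> 12 lines: jatmh ycvm fpti qdinj zwri hpu edw phny kxdjr iyzu tyxzp puo
Hunk 4: at line 3 remove [qdinj,zwri,hpu] add [bhgux,kerez,vcl] -> 12 lines: jatmh ycvm fpti bhgux kerez vcl edw phny kxdjr iyzu tyxzp puo
Hunk 5: at line 1 remove [ycvm] add [wgk,ndp] -> 13 lines: jatmh wgk ndp fpti bhgux kerez vcl edw phny kxdjr iyzu tyxzp puo
Hunk 6: at line 4 remove [bhgux] add [trs] -> 13 lines: jatmh wgk ndp fpti trs kerez vcl edw phny kxdjr iyzu tyxzp puo
Hunk 7: at line 10 remove [iyzu,tyxzp] add [prr,jru] -> 13 lines: jatmh wgk ndp fpti trs kerez vcl edw phny kxdjr prr jru puo
Final line count: 13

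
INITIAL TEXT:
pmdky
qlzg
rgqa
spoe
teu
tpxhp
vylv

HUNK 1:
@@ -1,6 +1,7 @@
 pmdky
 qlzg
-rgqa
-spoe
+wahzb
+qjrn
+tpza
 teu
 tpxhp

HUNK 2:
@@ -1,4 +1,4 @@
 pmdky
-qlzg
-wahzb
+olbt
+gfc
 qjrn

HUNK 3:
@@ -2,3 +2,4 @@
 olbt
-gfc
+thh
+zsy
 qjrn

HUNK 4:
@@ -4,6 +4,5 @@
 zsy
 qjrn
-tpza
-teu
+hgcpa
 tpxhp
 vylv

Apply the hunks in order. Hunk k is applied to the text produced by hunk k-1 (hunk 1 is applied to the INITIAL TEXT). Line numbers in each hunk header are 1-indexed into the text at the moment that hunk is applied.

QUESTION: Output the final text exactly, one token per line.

Answer: pmdky
olbt
thh
zsy
qjrn
hgcpa
tpxhp
vylv

Derivation:
Hunk 1: at line 1 remove [rgqa,spoe] add [wahzb,qjrn,tpza] -> 8 lines: pmdky qlzg wahzb qjrn tpza teu tpxhp vylv
Hunk 2: at line 1 remove [qlzg,wahzb] add [olbt,gfc] -> 8 lines: pmdky olbt gfc qjrn tpza teu tpxhp vylv
Hunk 3: at line 2 remove [gfc] add [thh,zsy] -> 9 lines: pmdky olbt thh zsy qjrn tpza teu tpxhp vylv
Hunk 4: at line 4 remove [tpza,teu] add [hgcpa] -> 8 lines: pmdky olbt thh zsy qjrn hgcpa tpxhp vylv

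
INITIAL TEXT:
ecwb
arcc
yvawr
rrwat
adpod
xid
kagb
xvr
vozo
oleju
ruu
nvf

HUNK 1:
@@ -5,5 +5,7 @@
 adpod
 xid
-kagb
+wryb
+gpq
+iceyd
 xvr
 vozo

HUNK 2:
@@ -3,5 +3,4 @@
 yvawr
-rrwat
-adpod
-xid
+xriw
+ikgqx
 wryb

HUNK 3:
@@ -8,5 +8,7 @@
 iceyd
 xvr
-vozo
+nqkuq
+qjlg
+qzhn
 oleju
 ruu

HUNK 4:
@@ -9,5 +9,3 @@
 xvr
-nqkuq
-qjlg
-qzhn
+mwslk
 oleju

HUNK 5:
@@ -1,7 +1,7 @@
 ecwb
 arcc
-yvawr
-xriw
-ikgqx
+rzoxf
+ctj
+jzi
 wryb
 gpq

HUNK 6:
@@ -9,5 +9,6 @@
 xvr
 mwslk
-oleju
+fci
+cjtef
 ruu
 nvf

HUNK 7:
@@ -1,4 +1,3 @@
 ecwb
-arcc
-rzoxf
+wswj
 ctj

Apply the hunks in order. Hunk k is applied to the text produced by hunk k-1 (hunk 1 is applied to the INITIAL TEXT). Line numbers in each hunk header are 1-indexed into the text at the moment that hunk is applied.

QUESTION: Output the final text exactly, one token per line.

Hunk 1: at line 5 remove [kagb] add [wryb,gpq,iceyd] -> 14 lines: ecwb arcc yvawr rrwat adpod xid wryb gpq iceyd xvr vozo oleju ruu nvf
Hunk 2: at line 3 remove [rrwat,adpod,xid] add [xriw,ikgqx] -> 13 lines: ecwb arcc yvawr xriw ikgqx wryb gpq iceyd xvr vozo oleju ruu nvf
Hunk 3: at line 8 remove [vozo] add [nqkuq,qjlg,qzhn] -> 15 lines: ecwb arcc yvawr xriw ikgqx wryb gpq iceyd xvr nqkuq qjlg qzhn oleju ruu nvf
Hunk 4: at line 9 remove [nqkuq,qjlg,qzhn] add [mwslk] -> 13 lines: ecwb arcc yvawr xriw ikgqx wryb gpq iceyd xvr mwslk oleju ruu nvf
Hunk 5: at line 1 remove [yvawr,xriw,ikgqx] add [rzoxf,ctj,jzi] -> 13 lines: ecwb arcc rzoxf ctj jzi wryb gpq iceyd xvr mwslk oleju ruu nvf
Hunk 6: at line 9 remove [oleju] add [fci,cjtef] -> 14 lines: ecwb arcc rzoxf ctj jzi wryb gpq iceyd xvr mwslk fci cjtef ruu nvf
Hunk 7: at line 1 remove [arcc,rzoxf] add [wswj] -> 13 lines: ecwb wswj ctj jzi wryb gpq iceyd xvr mwslk fci cjtef ruu nvf

Answer: ecwb
wswj
ctj
jzi
wryb
gpq
iceyd
xvr
mwslk
fci
cjtef
ruu
nvf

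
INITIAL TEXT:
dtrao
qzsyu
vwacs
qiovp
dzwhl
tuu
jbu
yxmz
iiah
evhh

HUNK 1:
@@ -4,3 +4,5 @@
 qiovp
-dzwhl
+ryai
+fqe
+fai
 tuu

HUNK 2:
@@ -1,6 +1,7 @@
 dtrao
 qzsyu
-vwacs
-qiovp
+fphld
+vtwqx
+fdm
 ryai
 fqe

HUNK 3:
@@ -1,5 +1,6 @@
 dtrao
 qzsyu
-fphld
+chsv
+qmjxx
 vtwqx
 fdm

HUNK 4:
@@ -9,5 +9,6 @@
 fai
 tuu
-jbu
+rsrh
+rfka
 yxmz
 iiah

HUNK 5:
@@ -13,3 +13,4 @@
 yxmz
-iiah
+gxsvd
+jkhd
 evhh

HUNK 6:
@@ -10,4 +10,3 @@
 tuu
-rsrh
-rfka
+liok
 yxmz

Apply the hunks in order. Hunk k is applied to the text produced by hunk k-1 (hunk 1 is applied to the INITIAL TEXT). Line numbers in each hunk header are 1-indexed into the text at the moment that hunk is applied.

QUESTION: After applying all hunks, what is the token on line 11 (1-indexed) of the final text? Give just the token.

Answer: liok

Derivation:
Hunk 1: at line 4 remove [dzwhl] add [ryai,fqe,fai] -> 12 lines: dtrao qzsyu vwacs qiovp ryai fqe fai tuu jbu yxmz iiah evhh
Hunk 2: at line 1 remove [vwacs,qiovp] add [fphld,vtwqx,fdm] -> 13 lines: dtrao qzsyu fphld vtwqx fdm ryai fqe fai tuu jbu yxmz iiah evhh
Hunk 3: at line 1 remove [fphld] add [chsv,qmjxx] -> 14 lines: dtrao qzsyu chsv qmjxx vtwqx fdm ryai fqe fai tuu jbu yxmz iiah evhh
Hunk 4: at line 9 remove [jbu] add [rsrh,rfka] -> 15 lines: dtrao qzsyu chsv qmjxx vtwqx fdm ryai fqe fai tuu rsrh rfka yxmz iiah evhh
Hunk 5: at line 13 remove [iiah] add [gxsvd,jkhd] -> 16 lines: dtrao qzsyu chsv qmjxx vtwqx fdm ryai fqe fai tuu rsrh rfka yxmz gxsvd jkhd evhh
Hunk 6: at line 10 remove [rsrh,rfka] add [liok] -> 15 lines: dtrao qzsyu chsv qmjxx vtwqx fdm ryai fqe fai tuu liok yxmz gxsvd jkhd evhh
Final line 11: liok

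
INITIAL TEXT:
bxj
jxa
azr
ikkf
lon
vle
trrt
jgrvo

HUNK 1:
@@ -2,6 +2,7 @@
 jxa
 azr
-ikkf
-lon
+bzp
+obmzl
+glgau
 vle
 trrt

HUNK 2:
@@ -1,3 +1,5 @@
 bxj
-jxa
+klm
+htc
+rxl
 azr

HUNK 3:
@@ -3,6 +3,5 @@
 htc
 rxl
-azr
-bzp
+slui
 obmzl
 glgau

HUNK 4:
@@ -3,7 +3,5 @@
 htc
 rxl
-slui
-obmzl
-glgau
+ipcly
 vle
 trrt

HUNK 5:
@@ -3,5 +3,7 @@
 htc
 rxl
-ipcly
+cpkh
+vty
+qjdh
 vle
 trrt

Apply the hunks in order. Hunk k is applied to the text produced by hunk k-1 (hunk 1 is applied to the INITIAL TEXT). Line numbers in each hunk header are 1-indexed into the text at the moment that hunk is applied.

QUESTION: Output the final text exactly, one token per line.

Answer: bxj
klm
htc
rxl
cpkh
vty
qjdh
vle
trrt
jgrvo

Derivation:
Hunk 1: at line 2 remove [ikkf,lon] add [bzp,obmzl,glgau] -> 9 lines: bxj jxa azr bzp obmzl glgau vle trrt jgrvo
Hunk 2: at line 1 remove [jxa] add [klm,htc,rxl] -> 11 lines: bxj klm htc rxl azr bzp obmzl glgau vle trrt jgrvo
Hunk 3: at line 3 remove [azr,bzp] add [slui] -> 10 lines: bxj klm htc rxl slui obmzl glgau vle trrt jgrvo
Hunk 4: at line 3 remove [slui,obmzl,glgau] add [ipcly] -> 8 lines: bxj klm htc rxl ipcly vle trrt jgrvo
Hunk 5: at line 3 remove [ipcly] add [cpkh,vty,qjdh] -> 10 lines: bxj klm htc rxl cpkh vty qjdh vle trrt jgrvo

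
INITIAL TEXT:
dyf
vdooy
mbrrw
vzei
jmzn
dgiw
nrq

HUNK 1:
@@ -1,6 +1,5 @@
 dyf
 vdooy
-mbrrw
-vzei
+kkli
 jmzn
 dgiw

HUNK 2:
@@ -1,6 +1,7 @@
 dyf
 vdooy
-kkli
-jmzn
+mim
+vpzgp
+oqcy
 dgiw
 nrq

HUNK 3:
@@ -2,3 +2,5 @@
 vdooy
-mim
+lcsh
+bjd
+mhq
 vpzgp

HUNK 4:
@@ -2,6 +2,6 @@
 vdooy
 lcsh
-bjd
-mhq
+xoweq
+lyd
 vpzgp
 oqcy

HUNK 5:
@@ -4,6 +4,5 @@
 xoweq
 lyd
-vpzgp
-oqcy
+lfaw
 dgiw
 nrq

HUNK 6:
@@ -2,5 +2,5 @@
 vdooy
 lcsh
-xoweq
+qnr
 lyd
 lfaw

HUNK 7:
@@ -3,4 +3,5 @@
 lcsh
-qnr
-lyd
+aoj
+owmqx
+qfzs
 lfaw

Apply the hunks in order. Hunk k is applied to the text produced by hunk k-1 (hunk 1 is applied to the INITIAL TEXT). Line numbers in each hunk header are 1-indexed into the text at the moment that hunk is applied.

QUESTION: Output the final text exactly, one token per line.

Answer: dyf
vdooy
lcsh
aoj
owmqx
qfzs
lfaw
dgiw
nrq

Derivation:
Hunk 1: at line 1 remove [mbrrw,vzei] add [kkli] -> 6 lines: dyf vdooy kkli jmzn dgiw nrq
Hunk 2: at line 1 remove [kkli,jmzn] add [mim,vpzgp,oqcy] -> 7 lines: dyf vdooy mim vpzgp oqcy dgiw nrq
Hunk 3: at line 2 remove [mim] add [lcsh,bjd,mhq] -> 9 lines: dyf vdooy lcsh bjd mhq vpzgp oqcy dgiw nrq
Hunk 4: at line 2 remove [bjd,mhq] add [xoweq,lyd] -> 9 lines: dyf vdooy lcsh xoweq lyd vpzgp oqcy dgiw nrq
Hunk 5: at line 4 remove [vpzgp,oqcy] add [lfaw] -> 8 lines: dyf vdooy lcsh xoweq lyd lfaw dgiw nrq
Hunk 6: at line 2 remove [xoweq] add [qnr] -> 8 lines: dyf vdooy lcsh qnr lyd lfaw dgiw nrq
Hunk 7: at line 3 remove [qnr,lyd] add [aoj,owmqx,qfzs] -> 9 lines: dyf vdooy lcsh aoj owmqx qfzs lfaw dgiw nrq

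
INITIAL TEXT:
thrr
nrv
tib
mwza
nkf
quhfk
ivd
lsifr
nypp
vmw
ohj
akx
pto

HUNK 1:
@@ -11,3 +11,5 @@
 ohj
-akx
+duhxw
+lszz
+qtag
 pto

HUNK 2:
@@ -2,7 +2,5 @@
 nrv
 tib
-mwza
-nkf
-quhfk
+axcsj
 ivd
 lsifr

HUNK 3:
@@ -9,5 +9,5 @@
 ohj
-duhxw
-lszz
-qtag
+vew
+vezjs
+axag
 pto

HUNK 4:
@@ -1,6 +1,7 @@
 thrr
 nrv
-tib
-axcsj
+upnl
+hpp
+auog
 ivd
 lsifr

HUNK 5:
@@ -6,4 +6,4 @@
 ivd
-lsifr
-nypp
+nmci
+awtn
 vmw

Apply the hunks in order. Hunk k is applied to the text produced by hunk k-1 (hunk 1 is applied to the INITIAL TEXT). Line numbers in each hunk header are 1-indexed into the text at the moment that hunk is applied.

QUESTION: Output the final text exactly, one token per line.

Answer: thrr
nrv
upnl
hpp
auog
ivd
nmci
awtn
vmw
ohj
vew
vezjs
axag
pto

Derivation:
Hunk 1: at line 11 remove [akx] add [duhxw,lszz,qtag] -> 15 lines: thrr nrv tib mwza nkf quhfk ivd lsifr nypp vmw ohj duhxw lszz qtag pto
Hunk 2: at line 2 remove [mwza,nkf,quhfk] add [axcsj] -> 13 lines: thrr nrv tib axcsj ivd lsifr nypp vmw ohj duhxw lszz qtag pto
Hunk 3: at line 9 remove [duhxw,lszz,qtag] add [vew,vezjs,axag] -> 13 lines: thrr nrv tib axcsj ivd lsifr nypp vmw ohj vew vezjs axag pto
Hunk 4: at line 1 remove [tib,axcsj] add [upnl,hpp,auog] -> 14 lines: thrr nrv upnl hpp auog ivd lsifr nypp vmw ohj vew vezjs axag pto
Hunk 5: at line 6 remove [lsifr,nypp] add [nmci,awtn] -> 14 lines: thrr nrv upnl hpp auog ivd nmci awtn vmw ohj vew vezjs axag pto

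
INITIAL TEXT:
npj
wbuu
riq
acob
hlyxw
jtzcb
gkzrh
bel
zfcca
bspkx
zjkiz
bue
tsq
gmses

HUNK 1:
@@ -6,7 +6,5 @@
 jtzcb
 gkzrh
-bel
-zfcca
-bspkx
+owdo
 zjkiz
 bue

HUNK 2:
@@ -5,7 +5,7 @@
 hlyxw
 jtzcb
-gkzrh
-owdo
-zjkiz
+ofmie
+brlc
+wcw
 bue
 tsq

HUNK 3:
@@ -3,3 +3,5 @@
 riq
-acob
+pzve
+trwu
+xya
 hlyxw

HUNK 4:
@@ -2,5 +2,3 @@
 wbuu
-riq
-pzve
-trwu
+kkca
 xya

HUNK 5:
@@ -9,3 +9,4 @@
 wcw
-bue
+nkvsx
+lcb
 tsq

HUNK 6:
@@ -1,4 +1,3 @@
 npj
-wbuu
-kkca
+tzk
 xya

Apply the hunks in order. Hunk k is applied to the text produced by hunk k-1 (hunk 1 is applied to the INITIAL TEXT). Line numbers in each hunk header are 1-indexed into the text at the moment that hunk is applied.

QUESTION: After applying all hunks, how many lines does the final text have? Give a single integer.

Answer: 12

Derivation:
Hunk 1: at line 6 remove [bel,zfcca,bspkx] add [owdo] -> 12 lines: npj wbuu riq acob hlyxw jtzcb gkzrh owdo zjkiz bue tsq gmses
Hunk 2: at line 5 remove [gkzrh,owdo,zjkiz] add [ofmie,brlc,wcw] -> 12 lines: npj wbuu riq acob hlyxw jtzcb ofmie brlc wcw bue tsq gmses
Hunk 3: at line 3 remove [acob] add [pzve,trwu,xya] -> 14 lines: npj wbuu riq pzve trwu xya hlyxw jtzcb ofmie brlc wcw bue tsq gmses
Hunk 4: at line 2 remove [riq,pzve,trwu] add [kkca] -> 12 lines: npj wbuu kkca xya hlyxw jtzcb ofmie brlc wcw bue tsq gmses
Hunk 5: at line 9 remove [bue] add [nkvsx,lcb] -> 13 lines: npj wbuu kkca xya hlyxw jtzcb ofmie brlc wcw nkvsx lcb tsq gmses
Hunk 6: at line 1 remove [wbuu,kkca] add [tzk] -> 12 lines: npj tzk xya hlyxw jtzcb ofmie brlc wcw nkvsx lcb tsq gmses
Final line count: 12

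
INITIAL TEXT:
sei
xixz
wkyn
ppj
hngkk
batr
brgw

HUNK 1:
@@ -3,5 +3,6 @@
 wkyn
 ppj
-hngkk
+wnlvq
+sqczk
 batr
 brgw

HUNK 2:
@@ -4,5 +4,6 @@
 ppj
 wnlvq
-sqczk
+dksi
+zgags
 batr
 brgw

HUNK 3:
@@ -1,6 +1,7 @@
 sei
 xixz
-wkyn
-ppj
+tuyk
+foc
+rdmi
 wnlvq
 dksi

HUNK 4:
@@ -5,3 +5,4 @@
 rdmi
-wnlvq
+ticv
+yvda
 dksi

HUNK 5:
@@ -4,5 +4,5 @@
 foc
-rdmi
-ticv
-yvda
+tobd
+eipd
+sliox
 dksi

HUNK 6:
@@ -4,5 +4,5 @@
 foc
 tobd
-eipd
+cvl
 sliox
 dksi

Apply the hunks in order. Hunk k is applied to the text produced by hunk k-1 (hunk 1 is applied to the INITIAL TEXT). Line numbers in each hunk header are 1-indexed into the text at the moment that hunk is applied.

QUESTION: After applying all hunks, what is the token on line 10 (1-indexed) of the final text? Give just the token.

Answer: batr

Derivation:
Hunk 1: at line 3 remove [hngkk] add [wnlvq,sqczk] -> 8 lines: sei xixz wkyn ppj wnlvq sqczk batr brgw
Hunk 2: at line 4 remove [sqczk] add [dksi,zgags] -> 9 lines: sei xixz wkyn ppj wnlvq dksi zgags batr brgw
Hunk 3: at line 1 remove [wkyn,ppj] add [tuyk,foc,rdmi] -> 10 lines: sei xixz tuyk foc rdmi wnlvq dksi zgags batr brgw
Hunk 4: at line 5 remove [wnlvq] add [ticv,yvda] -> 11 lines: sei xixz tuyk foc rdmi ticv yvda dksi zgags batr brgw
Hunk 5: at line 4 remove [rdmi,ticv,yvda] add [tobd,eipd,sliox] -> 11 lines: sei xixz tuyk foc tobd eipd sliox dksi zgags batr brgw
Hunk 6: at line 4 remove [eipd] add [cvl] -> 11 lines: sei xixz tuyk foc tobd cvl sliox dksi zgags batr brgw
Final line 10: batr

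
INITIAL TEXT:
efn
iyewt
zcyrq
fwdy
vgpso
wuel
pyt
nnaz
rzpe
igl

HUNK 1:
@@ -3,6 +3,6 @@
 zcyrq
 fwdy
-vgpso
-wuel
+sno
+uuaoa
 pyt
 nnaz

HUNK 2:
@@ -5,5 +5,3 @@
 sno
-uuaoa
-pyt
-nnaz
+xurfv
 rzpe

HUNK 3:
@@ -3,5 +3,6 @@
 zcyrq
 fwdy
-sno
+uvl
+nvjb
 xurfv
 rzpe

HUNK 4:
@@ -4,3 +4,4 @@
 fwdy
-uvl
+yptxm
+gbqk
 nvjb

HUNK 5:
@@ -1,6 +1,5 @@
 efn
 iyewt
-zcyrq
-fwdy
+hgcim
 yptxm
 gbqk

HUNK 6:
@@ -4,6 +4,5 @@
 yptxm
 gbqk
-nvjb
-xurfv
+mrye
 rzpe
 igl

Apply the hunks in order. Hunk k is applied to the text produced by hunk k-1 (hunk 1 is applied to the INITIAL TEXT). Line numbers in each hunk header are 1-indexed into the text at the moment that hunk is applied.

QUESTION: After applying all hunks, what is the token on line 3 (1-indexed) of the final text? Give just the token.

Answer: hgcim

Derivation:
Hunk 1: at line 3 remove [vgpso,wuel] add [sno,uuaoa] -> 10 lines: efn iyewt zcyrq fwdy sno uuaoa pyt nnaz rzpe igl
Hunk 2: at line 5 remove [uuaoa,pyt,nnaz] add [xurfv] -> 8 lines: efn iyewt zcyrq fwdy sno xurfv rzpe igl
Hunk 3: at line 3 remove [sno] add [uvl,nvjb] -> 9 lines: efn iyewt zcyrq fwdy uvl nvjb xurfv rzpe igl
Hunk 4: at line 4 remove [uvl] add [yptxm,gbqk] -> 10 lines: efn iyewt zcyrq fwdy yptxm gbqk nvjb xurfv rzpe igl
Hunk 5: at line 1 remove [zcyrq,fwdy] add [hgcim] -> 9 lines: efn iyewt hgcim yptxm gbqk nvjb xurfv rzpe igl
Hunk 6: at line 4 remove [nvjb,xurfv] add [mrye] -> 8 lines: efn iyewt hgcim yptxm gbqk mrye rzpe igl
Final line 3: hgcim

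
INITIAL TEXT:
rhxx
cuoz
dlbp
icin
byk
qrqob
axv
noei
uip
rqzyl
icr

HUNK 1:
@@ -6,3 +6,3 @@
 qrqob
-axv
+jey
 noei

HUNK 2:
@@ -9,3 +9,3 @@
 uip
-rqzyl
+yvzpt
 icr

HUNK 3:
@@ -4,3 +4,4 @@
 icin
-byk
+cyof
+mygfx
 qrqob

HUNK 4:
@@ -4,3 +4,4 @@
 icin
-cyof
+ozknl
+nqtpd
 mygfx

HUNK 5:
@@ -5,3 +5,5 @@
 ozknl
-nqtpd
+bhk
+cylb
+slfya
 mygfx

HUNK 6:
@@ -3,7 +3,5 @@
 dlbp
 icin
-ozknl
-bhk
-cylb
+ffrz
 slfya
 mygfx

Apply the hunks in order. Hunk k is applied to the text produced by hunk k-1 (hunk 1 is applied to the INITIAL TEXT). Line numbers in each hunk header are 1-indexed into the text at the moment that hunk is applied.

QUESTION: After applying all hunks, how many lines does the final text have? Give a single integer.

Answer: 13

Derivation:
Hunk 1: at line 6 remove [axv] add [jey] -> 11 lines: rhxx cuoz dlbp icin byk qrqob jey noei uip rqzyl icr
Hunk 2: at line 9 remove [rqzyl] add [yvzpt] -> 11 lines: rhxx cuoz dlbp icin byk qrqob jey noei uip yvzpt icr
Hunk 3: at line 4 remove [byk] add [cyof,mygfx] -> 12 lines: rhxx cuoz dlbp icin cyof mygfx qrqob jey noei uip yvzpt icr
Hunk 4: at line 4 remove [cyof] add [ozknl,nqtpd] -> 13 lines: rhxx cuoz dlbp icin ozknl nqtpd mygfx qrqob jey noei uip yvzpt icr
Hunk 5: at line 5 remove [nqtpd] add [bhk,cylb,slfya] -> 15 lines: rhxx cuoz dlbp icin ozknl bhk cylb slfya mygfx qrqob jey noei uip yvzpt icr
Hunk 6: at line 3 remove [ozknl,bhk,cylb] add [ffrz] -> 13 lines: rhxx cuoz dlbp icin ffrz slfya mygfx qrqob jey noei uip yvzpt icr
Final line count: 13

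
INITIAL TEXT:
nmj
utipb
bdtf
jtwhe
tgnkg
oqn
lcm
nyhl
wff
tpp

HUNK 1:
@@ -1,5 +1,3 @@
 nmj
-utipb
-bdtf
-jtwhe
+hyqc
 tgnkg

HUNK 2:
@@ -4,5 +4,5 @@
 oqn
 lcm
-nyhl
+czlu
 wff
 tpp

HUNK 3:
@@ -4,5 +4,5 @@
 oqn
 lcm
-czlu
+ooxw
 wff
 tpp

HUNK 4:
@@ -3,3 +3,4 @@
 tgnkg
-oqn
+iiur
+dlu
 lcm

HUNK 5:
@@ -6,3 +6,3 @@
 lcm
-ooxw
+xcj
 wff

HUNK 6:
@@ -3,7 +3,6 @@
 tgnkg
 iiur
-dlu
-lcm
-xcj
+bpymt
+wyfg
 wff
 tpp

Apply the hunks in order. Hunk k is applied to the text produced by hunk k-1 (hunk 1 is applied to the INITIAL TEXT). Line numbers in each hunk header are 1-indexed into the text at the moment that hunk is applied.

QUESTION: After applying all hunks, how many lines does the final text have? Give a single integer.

Hunk 1: at line 1 remove [utipb,bdtf,jtwhe] add [hyqc] -> 8 lines: nmj hyqc tgnkg oqn lcm nyhl wff tpp
Hunk 2: at line 4 remove [nyhl] add [czlu] -> 8 lines: nmj hyqc tgnkg oqn lcm czlu wff tpp
Hunk 3: at line 4 remove [czlu] add [ooxw] -> 8 lines: nmj hyqc tgnkg oqn lcm ooxw wff tpp
Hunk 4: at line 3 remove [oqn] add [iiur,dlu] -> 9 lines: nmj hyqc tgnkg iiur dlu lcm ooxw wff tpp
Hunk 5: at line 6 remove [ooxw] add [xcj] -> 9 lines: nmj hyqc tgnkg iiur dlu lcm xcj wff tpp
Hunk 6: at line 3 remove [dlu,lcm,xcj] add [bpymt,wyfg] -> 8 lines: nmj hyqc tgnkg iiur bpymt wyfg wff tpp
Final line count: 8

Answer: 8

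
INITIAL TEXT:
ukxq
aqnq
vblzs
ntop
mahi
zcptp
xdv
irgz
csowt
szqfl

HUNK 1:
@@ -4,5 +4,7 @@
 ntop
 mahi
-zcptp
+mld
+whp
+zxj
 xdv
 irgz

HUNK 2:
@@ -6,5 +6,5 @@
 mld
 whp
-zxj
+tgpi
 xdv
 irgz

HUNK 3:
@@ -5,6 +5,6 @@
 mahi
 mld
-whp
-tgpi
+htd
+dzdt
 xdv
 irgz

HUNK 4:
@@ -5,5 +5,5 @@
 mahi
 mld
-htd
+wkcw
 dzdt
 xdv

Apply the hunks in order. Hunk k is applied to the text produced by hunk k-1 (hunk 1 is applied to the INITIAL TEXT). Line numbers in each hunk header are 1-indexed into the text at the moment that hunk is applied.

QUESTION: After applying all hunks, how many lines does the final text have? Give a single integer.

Hunk 1: at line 4 remove [zcptp] add [mld,whp,zxj] -> 12 lines: ukxq aqnq vblzs ntop mahi mld whp zxj xdv irgz csowt szqfl
Hunk 2: at line 6 remove [zxj] add [tgpi] -> 12 lines: ukxq aqnq vblzs ntop mahi mld whp tgpi xdv irgz csowt szqfl
Hunk 3: at line 5 remove [whp,tgpi] add [htd,dzdt] -> 12 lines: ukxq aqnq vblzs ntop mahi mld htd dzdt xdv irgz csowt szqfl
Hunk 4: at line 5 remove [htd] add [wkcw] -> 12 lines: ukxq aqnq vblzs ntop mahi mld wkcw dzdt xdv irgz csowt szqfl
Final line count: 12

Answer: 12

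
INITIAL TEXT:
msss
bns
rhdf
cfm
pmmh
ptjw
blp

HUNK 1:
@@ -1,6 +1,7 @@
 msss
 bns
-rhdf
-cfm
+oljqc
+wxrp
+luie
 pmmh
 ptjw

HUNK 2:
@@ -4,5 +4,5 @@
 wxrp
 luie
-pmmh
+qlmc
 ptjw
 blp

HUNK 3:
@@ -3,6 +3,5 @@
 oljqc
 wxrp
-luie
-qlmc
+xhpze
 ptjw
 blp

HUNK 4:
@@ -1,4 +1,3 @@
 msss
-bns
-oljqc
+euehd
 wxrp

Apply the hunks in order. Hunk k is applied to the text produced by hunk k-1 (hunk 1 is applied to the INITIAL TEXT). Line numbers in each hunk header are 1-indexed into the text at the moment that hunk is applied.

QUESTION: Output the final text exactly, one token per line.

Answer: msss
euehd
wxrp
xhpze
ptjw
blp

Derivation:
Hunk 1: at line 1 remove [rhdf,cfm] add [oljqc,wxrp,luie] -> 8 lines: msss bns oljqc wxrp luie pmmh ptjw blp
Hunk 2: at line 4 remove [pmmh] add [qlmc] -> 8 lines: msss bns oljqc wxrp luie qlmc ptjw blp
Hunk 3: at line 3 remove [luie,qlmc] add [xhpze] -> 7 lines: msss bns oljqc wxrp xhpze ptjw blp
Hunk 4: at line 1 remove [bns,oljqc] add [euehd] -> 6 lines: msss euehd wxrp xhpze ptjw blp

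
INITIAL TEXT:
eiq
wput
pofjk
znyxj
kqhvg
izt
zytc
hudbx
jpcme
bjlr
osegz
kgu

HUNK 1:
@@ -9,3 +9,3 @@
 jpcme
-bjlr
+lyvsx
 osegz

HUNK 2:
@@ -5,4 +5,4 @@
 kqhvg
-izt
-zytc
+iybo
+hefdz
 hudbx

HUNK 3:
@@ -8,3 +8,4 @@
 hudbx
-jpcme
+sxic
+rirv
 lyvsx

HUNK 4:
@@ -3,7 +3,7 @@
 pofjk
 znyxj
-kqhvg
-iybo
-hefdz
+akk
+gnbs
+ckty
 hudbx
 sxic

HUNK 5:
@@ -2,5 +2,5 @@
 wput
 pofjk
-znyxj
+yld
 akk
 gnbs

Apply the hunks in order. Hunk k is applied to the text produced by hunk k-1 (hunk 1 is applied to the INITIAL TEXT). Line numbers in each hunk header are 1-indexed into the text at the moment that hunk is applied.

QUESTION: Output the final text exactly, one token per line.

Hunk 1: at line 9 remove [bjlr] add [lyvsx] -> 12 lines: eiq wput pofjk znyxj kqhvg izt zytc hudbx jpcme lyvsx osegz kgu
Hunk 2: at line 5 remove [izt,zytc] add [iybo,hefdz] -> 12 lines: eiq wput pofjk znyxj kqhvg iybo hefdz hudbx jpcme lyvsx osegz kgu
Hunk 3: at line 8 remove [jpcme] add [sxic,rirv] -> 13 lines: eiq wput pofjk znyxj kqhvg iybo hefdz hudbx sxic rirv lyvsx osegz kgu
Hunk 4: at line 3 remove [kqhvg,iybo,hefdz] add [akk,gnbs,ckty] -> 13 lines: eiq wput pofjk znyxj akk gnbs ckty hudbx sxic rirv lyvsx osegz kgu
Hunk 5: at line 2 remove [znyxj] add [yld] -> 13 lines: eiq wput pofjk yld akk gnbs ckty hudbx sxic rirv lyvsx osegz kgu

Answer: eiq
wput
pofjk
yld
akk
gnbs
ckty
hudbx
sxic
rirv
lyvsx
osegz
kgu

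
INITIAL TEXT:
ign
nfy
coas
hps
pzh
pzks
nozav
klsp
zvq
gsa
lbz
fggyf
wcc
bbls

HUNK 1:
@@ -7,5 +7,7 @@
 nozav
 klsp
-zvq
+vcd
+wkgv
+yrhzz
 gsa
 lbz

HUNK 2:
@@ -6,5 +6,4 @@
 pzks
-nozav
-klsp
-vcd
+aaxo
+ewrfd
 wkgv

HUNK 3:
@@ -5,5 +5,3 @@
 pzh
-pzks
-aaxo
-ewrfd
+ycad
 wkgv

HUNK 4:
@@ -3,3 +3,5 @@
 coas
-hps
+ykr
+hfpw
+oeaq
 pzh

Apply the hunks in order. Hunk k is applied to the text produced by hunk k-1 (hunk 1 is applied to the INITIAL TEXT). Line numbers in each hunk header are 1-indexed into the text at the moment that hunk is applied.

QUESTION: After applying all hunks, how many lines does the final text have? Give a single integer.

Answer: 15

Derivation:
Hunk 1: at line 7 remove [zvq] add [vcd,wkgv,yrhzz] -> 16 lines: ign nfy coas hps pzh pzks nozav klsp vcd wkgv yrhzz gsa lbz fggyf wcc bbls
Hunk 2: at line 6 remove [nozav,klsp,vcd] add [aaxo,ewrfd] -> 15 lines: ign nfy coas hps pzh pzks aaxo ewrfd wkgv yrhzz gsa lbz fggyf wcc bbls
Hunk 3: at line 5 remove [pzks,aaxo,ewrfd] add [ycad] -> 13 lines: ign nfy coas hps pzh ycad wkgv yrhzz gsa lbz fggyf wcc bbls
Hunk 4: at line 3 remove [hps] add [ykr,hfpw,oeaq] -> 15 lines: ign nfy coas ykr hfpw oeaq pzh ycad wkgv yrhzz gsa lbz fggyf wcc bbls
Final line count: 15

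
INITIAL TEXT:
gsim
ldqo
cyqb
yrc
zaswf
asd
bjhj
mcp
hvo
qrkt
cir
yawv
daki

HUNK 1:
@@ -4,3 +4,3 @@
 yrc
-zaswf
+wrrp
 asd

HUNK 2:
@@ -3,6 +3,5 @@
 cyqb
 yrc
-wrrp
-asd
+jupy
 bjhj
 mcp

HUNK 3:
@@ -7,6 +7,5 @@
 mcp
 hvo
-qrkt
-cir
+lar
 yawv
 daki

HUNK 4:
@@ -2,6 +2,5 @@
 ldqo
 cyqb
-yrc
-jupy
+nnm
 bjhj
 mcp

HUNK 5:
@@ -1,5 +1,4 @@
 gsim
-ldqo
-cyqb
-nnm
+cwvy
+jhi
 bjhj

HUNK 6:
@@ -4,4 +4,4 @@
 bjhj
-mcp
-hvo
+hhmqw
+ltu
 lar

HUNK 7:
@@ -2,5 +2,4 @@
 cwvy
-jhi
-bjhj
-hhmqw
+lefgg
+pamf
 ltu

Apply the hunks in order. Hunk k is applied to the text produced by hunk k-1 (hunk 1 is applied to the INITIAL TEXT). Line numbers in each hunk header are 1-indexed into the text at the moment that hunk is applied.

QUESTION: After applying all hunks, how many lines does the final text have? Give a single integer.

Answer: 8

Derivation:
Hunk 1: at line 4 remove [zaswf] add [wrrp] -> 13 lines: gsim ldqo cyqb yrc wrrp asd bjhj mcp hvo qrkt cir yawv daki
Hunk 2: at line 3 remove [wrrp,asd] add [jupy] -> 12 lines: gsim ldqo cyqb yrc jupy bjhj mcp hvo qrkt cir yawv daki
Hunk 3: at line 7 remove [qrkt,cir] add [lar] -> 11 lines: gsim ldqo cyqb yrc jupy bjhj mcp hvo lar yawv daki
Hunk 4: at line 2 remove [yrc,jupy] add [nnm] -> 10 lines: gsim ldqo cyqb nnm bjhj mcp hvo lar yawv daki
Hunk 5: at line 1 remove [ldqo,cyqb,nnm] add [cwvy,jhi] -> 9 lines: gsim cwvy jhi bjhj mcp hvo lar yawv daki
Hunk 6: at line 4 remove [mcp,hvo] add [hhmqw,ltu] -> 9 lines: gsim cwvy jhi bjhj hhmqw ltu lar yawv daki
Hunk 7: at line 2 remove [jhi,bjhj,hhmqw] add [lefgg,pamf] -> 8 lines: gsim cwvy lefgg pamf ltu lar yawv daki
Final line count: 8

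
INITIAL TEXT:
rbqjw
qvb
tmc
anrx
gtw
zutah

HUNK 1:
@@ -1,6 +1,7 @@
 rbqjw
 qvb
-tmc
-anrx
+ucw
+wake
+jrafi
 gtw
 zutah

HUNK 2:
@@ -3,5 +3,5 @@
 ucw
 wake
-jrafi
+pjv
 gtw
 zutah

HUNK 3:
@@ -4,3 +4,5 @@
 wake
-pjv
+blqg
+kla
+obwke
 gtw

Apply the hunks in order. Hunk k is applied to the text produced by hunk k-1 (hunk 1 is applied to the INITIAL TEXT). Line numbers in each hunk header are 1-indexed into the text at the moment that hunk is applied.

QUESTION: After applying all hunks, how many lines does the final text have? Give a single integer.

Answer: 9

Derivation:
Hunk 1: at line 1 remove [tmc,anrx] add [ucw,wake,jrafi] -> 7 lines: rbqjw qvb ucw wake jrafi gtw zutah
Hunk 2: at line 3 remove [jrafi] add [pjv] -> 7 lines: rbqjw qvb ucw wake pjv gtw zutah
Hunk 3: at line 4 remove [pjv] add [blqg,kla,obwke] -> 9 lines: rbqjw qvb ucw wake blqg kla obwke gtw zutah
Final line count: 9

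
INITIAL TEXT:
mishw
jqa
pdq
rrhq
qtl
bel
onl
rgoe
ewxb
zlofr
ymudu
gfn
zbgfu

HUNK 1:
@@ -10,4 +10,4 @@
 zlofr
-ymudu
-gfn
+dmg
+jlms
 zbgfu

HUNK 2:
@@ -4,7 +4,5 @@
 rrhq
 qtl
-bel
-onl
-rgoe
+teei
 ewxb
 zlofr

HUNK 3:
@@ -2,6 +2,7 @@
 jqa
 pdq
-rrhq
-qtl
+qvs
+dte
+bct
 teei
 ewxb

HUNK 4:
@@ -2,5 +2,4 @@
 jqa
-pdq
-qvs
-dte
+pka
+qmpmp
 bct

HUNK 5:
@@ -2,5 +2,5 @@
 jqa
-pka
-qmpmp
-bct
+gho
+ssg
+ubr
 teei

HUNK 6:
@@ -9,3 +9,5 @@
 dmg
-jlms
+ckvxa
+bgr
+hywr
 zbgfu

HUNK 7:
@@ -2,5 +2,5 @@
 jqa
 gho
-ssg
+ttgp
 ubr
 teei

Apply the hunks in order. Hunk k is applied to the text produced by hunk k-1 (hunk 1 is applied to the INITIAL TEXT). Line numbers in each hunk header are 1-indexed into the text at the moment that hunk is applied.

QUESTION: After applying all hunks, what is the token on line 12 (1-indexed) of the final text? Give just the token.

Answer: hywr

Derivation:
Hunk 1: at line 10 remove [ymudu,gfn] add [dmg,jlms] -> 13 lines: mishw jqa pdq rrhq qtl bel onl rgoe ewxb zlofr dmg jlms zbgfu
Hunk 2: at line 4 remove [bel,onl,rgoe] add [teei] -> 11 lines: mishw jqa pdq rrhq qtl teei ewxb zlofr dmg jlms zbgfu
Hunk 3: at line 2 remove [rrhq,qtl] add [qvs,dte,bct] -> 12 lines: mishw jqa pdq qvs dte bct teei ewxb zlofr dmg jlms zbgfu
Hunk 4: at line 2 remove [pdq,qvs,dte] add [pka,qmpmp] -> 11 lines: mishw jqa pka qmpmp bct teei ewxb zlofr dmg jlms zbgfu
Hunk 5: at line 2 remove [pka,qmpmp,bct] add [gho,ssg,ubr] -> 11 lines: mishw jqa gho ssg ubr teei ewxb zlofr dmg jlms zbgfu
Hunk 6: at line 9 remove [jlms] add [ckvxa,bgr,hywr] -> 13 lines: mishw jqa gho ssg ubr teei ewxb zlofr dmg ckvxa bgr hywr zbgfu
Hunk 7: at line 2 remove [ssg] add [ttgp] -> 13 lines: mishw jqa gho ttgp ubr teei ewxb zlofr dmg ckvxa bgr hywr zbgfu
Final line 12: hywr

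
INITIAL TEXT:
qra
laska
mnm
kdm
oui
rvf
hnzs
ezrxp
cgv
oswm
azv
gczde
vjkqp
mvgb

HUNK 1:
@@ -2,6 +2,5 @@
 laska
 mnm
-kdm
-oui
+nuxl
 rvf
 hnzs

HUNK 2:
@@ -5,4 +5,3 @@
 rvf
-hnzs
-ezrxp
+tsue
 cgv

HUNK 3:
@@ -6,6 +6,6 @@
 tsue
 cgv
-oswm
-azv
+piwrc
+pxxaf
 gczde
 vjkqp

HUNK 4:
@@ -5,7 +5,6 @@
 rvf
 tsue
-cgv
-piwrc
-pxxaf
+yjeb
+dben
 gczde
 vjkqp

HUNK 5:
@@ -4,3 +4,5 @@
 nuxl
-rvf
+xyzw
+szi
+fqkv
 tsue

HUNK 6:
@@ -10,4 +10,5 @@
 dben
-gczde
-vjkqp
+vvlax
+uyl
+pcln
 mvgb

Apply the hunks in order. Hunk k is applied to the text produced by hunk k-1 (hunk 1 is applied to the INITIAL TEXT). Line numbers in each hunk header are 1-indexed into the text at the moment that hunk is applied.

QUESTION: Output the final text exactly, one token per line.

Hunk 1: at line 2 remove [kdm,oui] add [nuxl] -> 13 lines: qra laska mnm nuxl rvf hnzs ezrxp cgv oswm azv gczde vjkqp mvgb
Hunk 2: at line 5 remove [hnzs,ezrxp] add [tsue] -> 12 lines: qra laska mnm nuxl rvf tsue cgv oswm azv gczde vjkqp mvgb
Hunk 3: at line 6 remove [oswm,azv] add [piwrc,pxxaf] -> 12 lines: qra laska mnm nuxl rvf tsue cgv piwrc pxxaf gczde vjkqp mvgb
Hunk 4: at line 5 remove [cgv,piwrc,pxxaf] add [yjeb,dben] -> 11 lines: qra laska mnm nuxl rvf tsue yjeb dben gczde vjkqp mvgb
Hunk 5: at line 4 remove [rvf] add [xyzw,szi,fqkv] -> 13 lines: qra laska mnm nuxl xyzw szi fqkv tsue yjeb dben gczde vjkqp mvgb
Hunk 6: at line 10 remove [gczde,vjkqp] add [vvlax,uyl,pcln] -> 14 lines: qra laska mnm nuxl xyzw szi fqkv tsue yjeb dben vvlax uyl pcln mvgb

Answer: qra
laska
mnm
nuxl
xyzw
szi
fqkv
tsue
yjeb
dben
vvlax
uyl
pcln
mvgb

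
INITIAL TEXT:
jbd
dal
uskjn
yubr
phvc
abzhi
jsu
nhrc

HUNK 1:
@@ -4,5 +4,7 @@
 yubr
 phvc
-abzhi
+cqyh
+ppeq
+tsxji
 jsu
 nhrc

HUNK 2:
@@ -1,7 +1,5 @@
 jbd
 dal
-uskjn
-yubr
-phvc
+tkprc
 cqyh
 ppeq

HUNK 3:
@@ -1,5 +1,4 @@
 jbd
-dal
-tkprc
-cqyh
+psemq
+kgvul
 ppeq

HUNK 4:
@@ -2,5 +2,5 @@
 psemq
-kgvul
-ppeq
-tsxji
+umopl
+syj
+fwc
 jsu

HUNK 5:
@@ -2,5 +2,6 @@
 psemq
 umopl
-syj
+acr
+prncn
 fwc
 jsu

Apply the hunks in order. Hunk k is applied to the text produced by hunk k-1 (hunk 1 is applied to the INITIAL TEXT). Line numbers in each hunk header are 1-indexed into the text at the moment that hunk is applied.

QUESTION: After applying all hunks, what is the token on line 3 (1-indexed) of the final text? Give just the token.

Hunk 1: at line 4 remove [abzhi] add [cqyh,ppeq,tsxji] -> 10 lines: jbd dal uskjn yubr phvc cqyh ppeq tsxji jsu nhrc
Hunk 2: at line 1 remove [uskjn,yubr,phvc] add [tkprc] -> 8 lines: jbd dal tkprc cqyh ppeq tsxji jsu nhrc
Hunk 3: at line 1 remove [dal,tkprc,cqyh] add [psemq,kgvul] -> 7 lines: jbd psemq kgvul ppeq tsxji jsu nhrc
Hunk 4: at line 2 remove [kgvul,ppeq,tsxji] add [umopl,syj,fwc] -> 7 lines: jbd psemq umopl syj fwc jsu nhrc
Hunk 5: at line 2 remove [syj] add [acr,prncn] -> 8 lines: jbd psemq umopl acr prncn fwc jsu nhrc
Final line 3: umopl

Answer: umopl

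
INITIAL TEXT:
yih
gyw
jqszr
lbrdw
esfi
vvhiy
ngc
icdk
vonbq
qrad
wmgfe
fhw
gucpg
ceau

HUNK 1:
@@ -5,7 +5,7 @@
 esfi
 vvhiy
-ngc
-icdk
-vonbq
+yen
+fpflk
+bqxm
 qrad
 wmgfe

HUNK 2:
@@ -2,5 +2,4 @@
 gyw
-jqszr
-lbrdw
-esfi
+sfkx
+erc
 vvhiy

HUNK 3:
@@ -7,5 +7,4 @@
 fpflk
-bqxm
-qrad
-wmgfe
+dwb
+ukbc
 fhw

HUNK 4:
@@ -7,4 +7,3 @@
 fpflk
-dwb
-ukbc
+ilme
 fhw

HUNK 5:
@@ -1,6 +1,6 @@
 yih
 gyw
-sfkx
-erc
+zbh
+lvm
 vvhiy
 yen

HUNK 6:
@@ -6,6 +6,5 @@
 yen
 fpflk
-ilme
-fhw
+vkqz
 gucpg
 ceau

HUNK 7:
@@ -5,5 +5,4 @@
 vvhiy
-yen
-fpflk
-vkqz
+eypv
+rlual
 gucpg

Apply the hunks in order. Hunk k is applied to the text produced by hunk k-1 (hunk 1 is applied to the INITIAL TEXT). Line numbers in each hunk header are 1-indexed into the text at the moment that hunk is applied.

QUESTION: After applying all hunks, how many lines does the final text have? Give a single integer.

Hunk 1: at line 5 remove [ngc,icdk,vonbq] add [yen,fpflk,bqxm] -> 14 lines: yih gyw jqszr lbrdw esfi vvhiy yen fpflk bqxm qrad wmgfe fhw gucpg ceau
Hunk 2: at line 2 remove [jqszr,lbrdw,esfi] add [sfkx,erc] -> 13 lines: yih gyw sfkx erc vvhiy yen fpflk bqxm qrad wmgfe fhw gucpg ceau
Hunk 3: at line 7 remove [bqxm,qrad,wmgfe] add [dwb,ukbc] -> 12 lines: yih gyw sfkx erc vvhiy yen fpflk dwb ukbc fhw gucpg ceau
Hunk 4: at line 7 remove [dwb,ukbc] add [ilme] -> 11 lines: yih gyw sfkx erc vvhiy yen fpflk ilme fhw gucpg ceau
Hunk 5: at line 1 remove [sfkx,erc] add [zbh,lvm] -> 11 lines: yih gyw zbh lvm vvhiy yen fpflk ilme fhw gucpg ceau
Hunk 6: at line 6 remove [ilme,fhw] add [vkqz] -> 10 lines: yih gyw zbh lvm vvhiy yen fpflk vkqz gucpg ceau
Hunk 7: at line 5 remove [yen,fpflk,vkqz] add [eypv,rlual] -> 9 lines: yih gyw zbh lvm vvhiy eypv rlual gucpg ceau
Final line count: 9

Answer: 9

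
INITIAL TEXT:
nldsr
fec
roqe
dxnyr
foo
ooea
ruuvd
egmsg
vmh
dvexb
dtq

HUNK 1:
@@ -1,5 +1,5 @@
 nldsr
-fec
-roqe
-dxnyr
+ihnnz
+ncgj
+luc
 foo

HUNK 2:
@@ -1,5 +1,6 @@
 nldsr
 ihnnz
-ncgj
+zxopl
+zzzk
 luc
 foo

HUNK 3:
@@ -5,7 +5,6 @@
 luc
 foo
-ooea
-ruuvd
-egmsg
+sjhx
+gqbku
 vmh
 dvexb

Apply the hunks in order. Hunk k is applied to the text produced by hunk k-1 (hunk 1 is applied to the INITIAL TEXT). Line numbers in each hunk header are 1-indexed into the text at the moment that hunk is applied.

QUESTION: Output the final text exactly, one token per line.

Answer: nldsr
ihnnz
zxopl
zzzk
luc
foo
sjhx
gqbku
vmh
dvexb
dtq

Derivation:
Hunk 1: at line 1 remove [fec,roqe,dxnyr] add [ihnnz,ncgj,luc] -> 11 lines: nldsr ihnnz ncgj luc foo ooea ruuvd egmsg vmh dvexb dtq
Hunk 2: at line 1 remove [ncgj] add [zxopl,zzzk] -> 12 lines: nldsr ihnnz zxopl zzzk luc foo ooea ruuvd egmsg vmh dvexb dtq
Hunk 3: at line 5 remove [ooea,ruuvd,egmsg] add [sjhx,gqbku] -> 11 lines: nldsr ihnnz zxopl zzzk luc foo sjhx gqbku vmh dvexb dtq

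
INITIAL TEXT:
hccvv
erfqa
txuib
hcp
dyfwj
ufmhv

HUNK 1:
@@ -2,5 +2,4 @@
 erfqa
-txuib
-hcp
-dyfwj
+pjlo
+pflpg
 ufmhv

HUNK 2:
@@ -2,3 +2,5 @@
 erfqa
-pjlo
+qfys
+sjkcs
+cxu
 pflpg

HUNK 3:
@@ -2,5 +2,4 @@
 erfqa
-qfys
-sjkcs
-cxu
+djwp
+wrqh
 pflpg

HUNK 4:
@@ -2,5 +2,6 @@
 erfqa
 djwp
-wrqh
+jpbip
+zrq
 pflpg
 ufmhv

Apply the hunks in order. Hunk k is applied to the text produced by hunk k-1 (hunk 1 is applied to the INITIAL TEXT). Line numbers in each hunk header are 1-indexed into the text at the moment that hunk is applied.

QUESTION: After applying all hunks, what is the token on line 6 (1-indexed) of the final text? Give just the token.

Answer: pflpg

Derivation:
Hunk 1: at line 2 remove [txuib,hcp,dyfwj] add [pjlo,pflpg] -> 5 lines: hccvv erfqa pjlo pflpg ufmhv
Hunk 2: at line 2 remove [pjlo] add [qfys,sjkcs,cxu] -> 7 lines: hccvv erfqa qfys sjkcs cxu pflpg ufmhv
Hunk 3: at line 2 remove [qfys,sjkcs,cxu] add [djwp,wrqh] -> 6 lines: hccvv erfqa djwp wrqh pflpg ufmhv
Hunk 4: at line 2 remove [wrqh] add [jpbip,zrq] -> 7 lines: hccvv erfqa djwp jpbip zrq pflpg ufmhv
Final line 6: pflpg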